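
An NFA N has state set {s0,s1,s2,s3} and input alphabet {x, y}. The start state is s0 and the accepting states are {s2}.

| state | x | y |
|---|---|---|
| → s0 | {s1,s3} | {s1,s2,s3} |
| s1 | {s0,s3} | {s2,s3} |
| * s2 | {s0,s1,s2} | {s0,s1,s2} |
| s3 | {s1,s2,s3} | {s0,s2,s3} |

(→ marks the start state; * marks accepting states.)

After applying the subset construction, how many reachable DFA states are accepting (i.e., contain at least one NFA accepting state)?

Start state of the DFA: {s0}.
{s0} --x--> {s1,s3}  [new]
{s0} --y--> {s1,s2,s3}  [new]
{s1,s3} --x--> {s0,s1,s2,s3}  [new]
{s1,s3} --y--> {s0,s2,s3}  [new]
{s1,s2,s3} --x--> {s0,s1,s2,s3}  [seen]
{s1,s2,s3} --y--> {s0,s1,s2,s3}  [seen]
{s0,s1,s2,s3} --x--> {s0,s1,s2,s3}  [seen]
{s0,s1,s2,s3} --y--> {s0,s1,s2,s3}  [seen]
{s0,s2,s3} --x--> {s0,s1,s2,s3}  [seen]
{s0,s2,s3} --y--> {s0,s1,s2,s3}  [seen]
Reachable DFA states: {s0}, {s1,s3}, {s1,s2,s3}, {s0,s1,s2,s3}, {s0,s2,s3}.
Accepting DFA states (contain an NFA accepting state): {s1,s2,s3}, {s0,s1,s2,s3}, {s0,s2,s3}.

3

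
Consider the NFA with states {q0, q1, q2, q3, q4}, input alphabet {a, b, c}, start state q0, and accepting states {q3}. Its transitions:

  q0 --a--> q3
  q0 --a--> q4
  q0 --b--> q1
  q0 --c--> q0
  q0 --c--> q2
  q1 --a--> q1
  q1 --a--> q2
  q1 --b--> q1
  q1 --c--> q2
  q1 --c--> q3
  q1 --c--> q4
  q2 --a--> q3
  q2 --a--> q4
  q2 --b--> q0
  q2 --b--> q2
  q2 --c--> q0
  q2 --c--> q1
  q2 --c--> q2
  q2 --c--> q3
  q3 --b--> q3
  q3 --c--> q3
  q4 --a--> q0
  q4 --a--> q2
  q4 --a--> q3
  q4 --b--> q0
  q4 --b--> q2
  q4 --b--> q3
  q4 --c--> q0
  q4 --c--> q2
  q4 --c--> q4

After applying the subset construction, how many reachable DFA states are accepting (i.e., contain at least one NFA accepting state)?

7

Start state of the DFA: {q0}.
{q0} --a--> {q3, q4}  [new]
{q0} --b--> {q1}  [new]
{q0} --c--> {q0, q2}  [new]
{q3, q4} --a--> {q0, q2, q3}  [new]
{q3, q4} --b--> {q0, q2, q3}  [seen]
{q3, q4} --c--> {q0, q2, q3, q4}  [new]
{q1} --a--> {q1, q2}  [new]
{q1} --b--> {q1}  [seen]
{q1} --c--> {q2, q3, q4}  [new]
{q0, q2} --a--> {q3, q4}  [seen]
{q0, q2} --b--> {q0, q1, q2}  [new]
{q0, q2} --c--> {q0, q1, q2, q3}  [new]
{q0, q2, q3} --a--> {q3, q4}  [seen]
{q0, q2, q3} --b--> {q0, q1, q2, q3}  [seen]
{q0, q2, q3} --c--> {q0, q1, q2, q3}  [seen]
{q0, q2, q3, q4} --a--> {q0, q2, q3, q4}  [seen]
{q0, q2, q3, q4} --b--> {q0, q1, q2, q3}  [seen]
{q0, q2, q3, q4} --c--> {q0, q1, q2, q3, q4}  [new]
{q1, q2} --a--> {q1, q2, q3, q4}  [new]
{q1, q2} --b--> {q0, q1, q2}  [seen]
{q1, q2} --c--> {q0, q1, q2, q3, q4}  [seen]
{q2, q3, q4} --a--> {q0, q2, q3, q4}  [seen]
{q2, q3, q4} --b--> {q0, q2, q3}  [seen]
{q2, q3, q4} --c--> {q0, q1, q2, q3, q4}  [seen]
{q0, q1, q2} --a--> {q1, q2, q3, q4}  [seen]
{q0, q1, q2} --b--> {q0, q1, q2}  [seen]
{q0, q1, q2} --c--> {q0, q1, q2, q3, q4}  [seen]
{q0, q1, q2, q3} --a--> {q1, q2, q3, q4}  [seen]
{q0, q1, q2, q3} --b--> {q0, q1, q2, q3}  [seen]
{q0, q1, q2, q3} --c--> {q0, q1, q2, q3, q4}  [seen]
{q0, q1, q2, q3, q4} --a--> {q0, q1, q2, q3, q4}  [seen]
{q0, q1, q2, q3, q4} --b--> {q0, q1, q2, q3}  [seen]
{q0, q1, q2, q3, q4} --c--> {q0, q1, q2, q3, q4}  [seen]
{q1, q2, q3, q4} --a--> {q0, q1, q2, q3, q4}  [seen]
{q1, q2, q3, q4} --b--> {q0, q1, q2, q3}  [seen]
{q1, q2, q3, q4} --c--> {q0, q1, q2, q3, q4}  [seen]
Reachable DFA states: {q0}, {q3, q4}, {q1}, {q0, q2}, {q0, q2, q3}, {q0, q2, q3, q4}, {q1, q2}, {q2, q3, q4}, {q0, q1, q2}, {q0, q1, q2, q3}, {q0, q1, q2, q3, q4}, {q1, q2, q3, q4}.
Accepting DFA states (contain an NFA accepting state): {q3, q4}, {q0, q2, q3}, {q0, q2, q3, q4}, {q2, q3, q4}, {q0, q1, q2, q3}, {q0, q1, q2, q3, q4}, {q1, q2, q3, q4}.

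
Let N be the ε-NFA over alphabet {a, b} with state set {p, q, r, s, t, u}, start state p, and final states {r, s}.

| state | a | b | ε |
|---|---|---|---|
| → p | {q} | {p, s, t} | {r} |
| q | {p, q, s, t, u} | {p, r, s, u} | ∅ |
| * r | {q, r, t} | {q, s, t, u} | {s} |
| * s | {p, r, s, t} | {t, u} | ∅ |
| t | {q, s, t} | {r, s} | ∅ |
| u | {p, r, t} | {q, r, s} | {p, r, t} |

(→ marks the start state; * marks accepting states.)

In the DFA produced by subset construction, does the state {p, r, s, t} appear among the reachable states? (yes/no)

no

Start state of the DFA: {p, r, s} (ε-closure of the NFA start).
{p, r, s} --a--> {p, q, r, s, t}  [new]
{p, r, s} --b--> {p, q, r, s, t, u}  [new]
{p, q, r, s, t} --a--> {p, q, r, s, t, u}  [seen]
{p, q, r, s, t} --b--> {p, q, r, s, t, u}  [seen]
{p, q, r, s, t, u} --a--> {p, q, r, s, t, u}  [seen]
{p, q, r, s, t, u} --b--> {p, q, r, s, t, u}  [seen]
Reachable DFA states: {p, r, s}, {p, q, r, s, t}, {p, q, r, s, t, u}.
{p, r, s, t} is not among them.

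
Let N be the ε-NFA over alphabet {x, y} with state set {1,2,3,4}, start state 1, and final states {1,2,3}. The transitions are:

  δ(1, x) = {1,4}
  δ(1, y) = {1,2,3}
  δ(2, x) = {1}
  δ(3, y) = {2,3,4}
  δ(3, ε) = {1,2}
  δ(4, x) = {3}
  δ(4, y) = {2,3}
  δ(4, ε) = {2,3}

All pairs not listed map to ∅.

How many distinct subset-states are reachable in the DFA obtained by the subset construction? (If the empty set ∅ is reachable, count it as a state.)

Start state of the DFA: {1} (ε-closure of the NFA start).
{1} --x--> {1,2,3,4}  [new]
{1} --y--> {1,2,3}  [new]
{1,2,3,4} --x--> {1,2,3,4}  [seen]
{1,2,3,4} --y--> {1,2,3,4}  [seen]
{1,2,3} --x--> {1,2,3,4}  [seen]
{1,2,3} --y--> {1,2,3,4}  [seen]
Reachable DFA states: {1}, {1,2,3,4}, {1,2,3}.

3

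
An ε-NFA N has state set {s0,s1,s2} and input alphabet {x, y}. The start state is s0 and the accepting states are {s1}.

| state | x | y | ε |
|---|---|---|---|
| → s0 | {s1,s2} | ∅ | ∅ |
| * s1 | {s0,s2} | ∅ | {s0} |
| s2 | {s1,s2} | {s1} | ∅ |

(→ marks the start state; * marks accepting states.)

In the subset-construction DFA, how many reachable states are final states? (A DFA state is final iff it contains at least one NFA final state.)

Start state of the DFA: {s0} (ε-closure of the NFA start).
{s0} --x--> {s0,s1,s2}  [new]
{s0} --y--> ∅  [new]
{s0,s1,s2} --x--> {s0,s1,s2}  [seen]
{s0,s1,s2} --y--> {s0,s1}  [new]
∅ --x--> ∅  [seen]
∅ --y--> ∅  [seen]
{s0,s1} --x--> {s0,s1,s2}  [seen]
{s0,s1} --y--> ∅  [seen]
Reachable DFA states: {s0}, {s0,s1,s2}, ∅, {s0,s1}.
Accepting DFA states (contain an NFA accepting state): {s0,s1,s2}, {s0,s1}.

2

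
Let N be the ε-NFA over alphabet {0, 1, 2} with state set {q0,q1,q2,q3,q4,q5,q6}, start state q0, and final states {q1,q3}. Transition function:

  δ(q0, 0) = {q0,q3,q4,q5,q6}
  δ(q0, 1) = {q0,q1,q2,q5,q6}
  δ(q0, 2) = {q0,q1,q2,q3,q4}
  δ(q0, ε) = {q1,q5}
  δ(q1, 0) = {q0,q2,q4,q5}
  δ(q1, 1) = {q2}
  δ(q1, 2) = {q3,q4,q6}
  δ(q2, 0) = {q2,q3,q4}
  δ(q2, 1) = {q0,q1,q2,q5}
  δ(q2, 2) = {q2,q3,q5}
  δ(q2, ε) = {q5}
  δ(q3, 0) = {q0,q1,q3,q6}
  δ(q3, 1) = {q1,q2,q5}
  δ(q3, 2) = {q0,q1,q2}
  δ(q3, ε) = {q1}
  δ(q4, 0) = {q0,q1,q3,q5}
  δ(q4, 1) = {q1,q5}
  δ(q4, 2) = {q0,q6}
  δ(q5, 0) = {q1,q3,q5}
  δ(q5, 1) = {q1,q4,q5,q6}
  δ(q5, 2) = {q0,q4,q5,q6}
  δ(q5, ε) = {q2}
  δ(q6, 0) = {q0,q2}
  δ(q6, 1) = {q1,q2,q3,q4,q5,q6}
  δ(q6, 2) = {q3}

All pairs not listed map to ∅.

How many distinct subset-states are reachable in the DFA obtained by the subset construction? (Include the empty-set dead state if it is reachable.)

3

Start state of the DFA: {q0,q1,q2,q5} (ε-closure of the NFA start).
{q0,q1,q2,q5} --0--> {q0,q1,q2,q3,q4,q5,q6}  [new]
{q0,q1,q2,q5} --1--> {q0,q1,q2,q4,q5,q6}  [new]
{q0,q1,q2,q5} --2--> {q0,q1,q2,q3,q4,q5,q6}  [seen]
{q0,q1,q2,q3,q4,q5,q6} --0--> {q0,q1,q2,q3,q4,q5,q6}  [seen]
{q0,q1,q2,q3,q4,q5,q6} --1--> {q0,q1,q2,q3,q4,q5,q6}  [seen]
{q0,q1,q2,q3,q4,q5,q6} --2--> {q0,q1,q2,q3,q4,q5,q6}  [seen]
{q0,q1,q2,q4,q5,q6} --0--> {q0,q1,q2,q3,q4,q5,q6}  [seen]
{q0,q1,q2,q4,q5,q6} --1--> {q0,q1,q2,q3,q4,q5,q6}  [seen]
{q0,q1,q2,q4,q5,q6} --2--> {q0,q1,q2,q3,q4,q5,q6}  [seen]
Reachable DFA states: {q0,q1,q2,q5}, {q0,q1,q2,q3,q4,q5,q6}, {q0,q1,q2,q4,q5,q6}.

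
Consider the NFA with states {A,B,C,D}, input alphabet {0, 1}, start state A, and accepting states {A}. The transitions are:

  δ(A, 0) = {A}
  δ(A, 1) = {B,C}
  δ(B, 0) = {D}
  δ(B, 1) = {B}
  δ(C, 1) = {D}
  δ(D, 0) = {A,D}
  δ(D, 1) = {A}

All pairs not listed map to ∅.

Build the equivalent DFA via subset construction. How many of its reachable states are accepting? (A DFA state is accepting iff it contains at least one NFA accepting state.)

5

Start state of the DFA: {A}.
{A} --0--> {A}  [seen]
{A} --1--> {B,C}  [new]
{B,C} --0--> {D}  [new]
{B,C} --1--> {B,D}  [new]
{D} --0--> {A,D}  [new]
{D} --1--> {A}  [seen]
{B,D} --0--> {A,D}  [seen]
{B,D} --1--> {A,B}  [new]
{A,D} --0--> {A,D}  [seen]
{A,D} --1--> {A,B,C}  [new]
{A,B} --0--> {A,D}  [seen]
{A,B} --1--> {B,C}  [seen]
{A,B,C} --0--> {A,D}  [seen]
{A,B,C} --1--> {B,C,D}  [new]
{B,C,D} --0--> {A,D}  [seen]
{B,C,D} --1--> {A,B,D}  [new]
{A,B,D} --0--> {A,D}  [seen]
{A,B,D} --1--> {A,B,C}  [seen]
Reachable DFA states: {A}, {B,C}, {D}, {B,D}, {A,D}, {A,B}, {A,B,C}, {B,C,D}, {A,B,D}.
Accepting DFA states (contain an NFA accepting state): {A}, {A,D}, {A,B}, {A,B,C}, {A,B,D}.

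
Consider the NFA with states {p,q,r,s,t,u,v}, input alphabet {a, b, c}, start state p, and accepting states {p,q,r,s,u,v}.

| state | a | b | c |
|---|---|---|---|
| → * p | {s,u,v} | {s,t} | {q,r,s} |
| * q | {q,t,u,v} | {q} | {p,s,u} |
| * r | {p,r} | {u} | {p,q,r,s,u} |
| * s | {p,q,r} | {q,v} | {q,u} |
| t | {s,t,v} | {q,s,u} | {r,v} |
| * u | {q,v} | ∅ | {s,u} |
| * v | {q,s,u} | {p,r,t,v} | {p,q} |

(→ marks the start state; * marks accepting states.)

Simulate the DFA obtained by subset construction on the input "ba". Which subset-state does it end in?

{p,q,r,s,t,v}

Start: {p}.
δ(p,b) = {s,t}.
Union: {s,t}.
After b: {s,t}.
δ(s,a) = {p,q,r}; δ(t,a) = {s,t,v}.
Union: {p,q,r,s,t,v}.
After a: {p,q,r,s,t,v}.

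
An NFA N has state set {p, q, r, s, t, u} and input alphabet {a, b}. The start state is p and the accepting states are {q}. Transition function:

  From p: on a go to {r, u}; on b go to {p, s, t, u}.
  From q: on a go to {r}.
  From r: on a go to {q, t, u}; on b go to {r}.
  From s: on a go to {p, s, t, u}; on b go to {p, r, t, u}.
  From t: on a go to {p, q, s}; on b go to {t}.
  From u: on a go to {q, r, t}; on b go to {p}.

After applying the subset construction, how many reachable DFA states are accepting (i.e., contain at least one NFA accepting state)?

2

Start state of the DFA: {p}.
{p} --a--> {r, u}  [new]
{p} --b--> {p, s, t, u}  [new]
{r, u} --a--> {q, r, t, u}  [new]
{r, u} --b--> {p, r}  [new]
{p, s, t, u} --a--> {p, q, r, s, t, u}  [new]
{p, s, t, u} --b--> {p, r, s, t, u}  [new]
{q, r, t, u} --a--> {p, q, r, s, t, u}  [seen]
{q, r, t, u} --b--> {p, r, t}  [new]
{p, r} --a--> {q, r, t, u}  [seen]
{p, r} --b--> {p, r, s, t, u}  [seen]
{p, q, r, s, t, u} --a--> {p, q, r, s, t, u}  [seen]
{p, q, r, s, t, u} --b--> {p, r, s, t, u}  [seen]
{p, r, s, t, u} --a--> {p, q, r, s, t, u}  [seen]
{p, r, s, t, u} --b--> {p, r, s, t, u}  [seen]
{p, r, t} --a--> {p, q, r, s, t, u}  [seen]
{p, r, t} --b--> {p, r, s, t, u}  [seen]
Reachable DFA states: {p}, {r, u}, {p, s, t, u}, {q, r, t, u}, {p, r}, {p, q, r, s, t, u}, {p, r, s, t, u}, {p, r, t}.
Accepting DFA states (contain an NFA accepting state): {q, r, t, u}, {p, q, r, s, t, u}.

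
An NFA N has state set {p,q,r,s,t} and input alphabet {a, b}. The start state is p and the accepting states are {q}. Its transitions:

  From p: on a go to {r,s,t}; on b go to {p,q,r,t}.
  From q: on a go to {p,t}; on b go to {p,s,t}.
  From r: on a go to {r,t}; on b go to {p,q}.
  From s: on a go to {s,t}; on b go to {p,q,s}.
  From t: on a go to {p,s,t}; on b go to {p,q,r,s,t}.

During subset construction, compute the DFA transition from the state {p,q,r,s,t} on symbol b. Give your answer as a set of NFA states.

δ(p,b) = {p,q,r,t}; δ(q,b) = {p,s,t}; δ(r,b) = {p,q}; δ(s,b) = {p,q,s}; δ(t,b) = {p,q,r,s,t}.
Union: {p,q,r,s,t}.

{p,q,r,s,t}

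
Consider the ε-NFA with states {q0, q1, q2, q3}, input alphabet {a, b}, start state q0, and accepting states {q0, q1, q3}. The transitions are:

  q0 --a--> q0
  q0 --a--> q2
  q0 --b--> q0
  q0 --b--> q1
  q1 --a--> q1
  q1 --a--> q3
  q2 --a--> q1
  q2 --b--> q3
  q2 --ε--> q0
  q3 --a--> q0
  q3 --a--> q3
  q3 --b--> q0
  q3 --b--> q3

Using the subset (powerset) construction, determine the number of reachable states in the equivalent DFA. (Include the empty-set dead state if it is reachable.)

Start state of the DFA: {q0} (ε-closure of the NFA start).
{q0} --a--> {q0, q2}  [new]
{q0} --b--> {q0, q1}  [new]
{q0, q2} --a--> {q0, q1, q2}  [new]
{q0, q2} --b--> {q0, q1, q3}  [new]
{q0, q1} --a--> {q0, q1, q2, q3}  [new]
{q0, q1} --b--> {q0, q1}  [seen]
{q0, q1, q2} --a--> {q0, q1, q2, q3}  [seen]
{q0, q1, q2} --b--> {q0, q1, q3}  [seen]
{q0, q1, q3} --a--> {q0, q1, q2, q3}  [seen]
{q0, q1, q3} --b--> {q0, q1, q3}  [seen]
{q0, q1, q2, q3} --a--> {q0, q1, q2, q3}  [seen]
{q0, q1, q2, q3} --b--> {q0, q1, q3}  [seen]
Reachable DFA states: {q0}, {q0, q2}, {q0, q1}, {q0, q1, q2}, {q0, q1, q3}, {q0, q1, q2, q3}.

6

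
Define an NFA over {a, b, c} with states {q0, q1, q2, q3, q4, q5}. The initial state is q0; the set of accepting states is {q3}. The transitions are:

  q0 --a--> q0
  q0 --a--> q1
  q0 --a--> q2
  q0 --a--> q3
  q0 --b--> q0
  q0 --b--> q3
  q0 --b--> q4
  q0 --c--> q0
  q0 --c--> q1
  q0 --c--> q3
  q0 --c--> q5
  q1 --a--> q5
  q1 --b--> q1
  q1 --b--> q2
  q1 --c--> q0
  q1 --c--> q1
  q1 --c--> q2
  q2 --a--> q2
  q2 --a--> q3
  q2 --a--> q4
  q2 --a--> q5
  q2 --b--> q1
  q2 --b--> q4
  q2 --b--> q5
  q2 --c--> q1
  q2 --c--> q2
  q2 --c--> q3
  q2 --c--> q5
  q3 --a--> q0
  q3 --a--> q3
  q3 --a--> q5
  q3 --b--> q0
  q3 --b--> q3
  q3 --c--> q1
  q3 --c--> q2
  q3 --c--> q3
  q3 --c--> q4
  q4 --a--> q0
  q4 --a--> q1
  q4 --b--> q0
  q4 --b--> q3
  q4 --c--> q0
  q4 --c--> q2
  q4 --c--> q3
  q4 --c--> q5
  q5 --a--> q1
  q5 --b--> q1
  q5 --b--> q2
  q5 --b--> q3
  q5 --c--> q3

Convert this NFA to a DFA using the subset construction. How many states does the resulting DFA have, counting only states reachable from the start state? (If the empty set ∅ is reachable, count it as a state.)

7

Start state of the DFA: {q0}.
{q0} --a--> {q0, q1, q2, q3}  [new]
{q0} --b--> {q0, q3, q4}  [new]
{q0} --c--> {q0, q1, q3, q5}  [new]
{q0, q1, q2, q3} --a--> {q0, q1, q2, q3, q4, q5}  [new]
{q0, q1, q2, q3} --b--> {q0, q1, q2, q3, q4, q5}  [seen]
{q0, q1, q2, q3} --c--> {q0, q1, q2, q3, q4, q5}  [seen]
{q0, q3, q4} --a--> {q0, q1, q2, q3, q5}  [new]
{q0, q3, q4} --b--> {q0, q3, q4}  [seen]
{q0, q3, q4} --c--> {q0, q1, q2, q3, q4, q5}  [seen]
{q0, q1, q3, q5} --a--> {q0, q1, q2, q3, q5}  [seen]
{q0, q1, q3, q5} --b--> {q0, q1, q2, q3, q4}  [new]
{q0, q1, q3, q5} --c--> {q0, q1, q2, q3, q4, q5}  [seen]
{q0, q1, q2, q3, q4, q5} --a--> {q0, q1, q2, q3, q4, q5}  [seen]
{q0, q1, q2, q3, q4, q5} --b--> {q0, q1, q2, q3, q4, q5}  [seen]
{q0, q1, q2, q3, q4, q5} --c--> {q0, q1, q2, q3, q4, q5}  [seen]
{q0, q1, q2, q3, q5} --a--> {q0, q1, q2, q3, q4, q5}  [seen]
{q0, q1, q2, q3, q5} --b--> {q0, q1, q2, q3, q4, q5}  [seen]
{q0, q1, q2, q3, q5} --c--> {q0, q1, q2, q3, q4, q5}  [seen]
{q0, q1, q2, q3, q4} --a--> {q0, q1, q2, q3, q4, q5}  [seen]
{q0, q1, q2, q3, q4} --b--> {q0, q1, q2, q3, q4, q5}  [seen]
{q0, q1, q2, q3, q4} --c--> {q0, q1, q2, q3, q4, q5}  [seen]
Reachable DFA states: {q0}, {q0, q1, q2, q3}, {q0, q3, q4}, {q0, q1, q3, q5}, {q0, q1, q2, q3, q4, q5}, {q0, q1, q2, q3, q5}, {q0, q1, q2, q3, q4}.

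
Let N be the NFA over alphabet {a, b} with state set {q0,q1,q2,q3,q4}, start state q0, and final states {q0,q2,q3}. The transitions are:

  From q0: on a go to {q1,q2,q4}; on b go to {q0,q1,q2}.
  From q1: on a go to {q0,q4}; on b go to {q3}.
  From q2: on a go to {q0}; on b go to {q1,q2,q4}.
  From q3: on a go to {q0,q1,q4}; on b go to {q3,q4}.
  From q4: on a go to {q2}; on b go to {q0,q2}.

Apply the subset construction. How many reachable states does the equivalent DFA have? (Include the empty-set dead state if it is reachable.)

6

Start state of the DFA: {q0}.
{q0} --a--> {q1,q2,q4}  [new]
{q0} --b--> {q0,q1,q2}  [new]
{q1,q2,q4} --a--> {q0,q2,q4}  [new]
{q1,q2,q4} --b--> {q0,q1,q2,q3,q4}  [new]
{q0,q1,q2} --a--> {q0,q1,q2,q4}  [new]
{q0,q1,q2} --b--> {q0,q1,q2,q3,q4}  [seen]
{q0,q2,q4} --a--> {q0,q1,q2,q4}  [seen]
{q0,q2,q4} --b--> {q0,q1,q2,q4}  [seen]
{q0,q1,q2,q3,q4} --a--> {q0,q1,q2,q4}  [seen]
{q0,q1,q2,q3,q4} --b--> {q0,q1,q2,q3,q4}  [seen]
{q0,q1,q2,q4} --a--> {q0,q1,q2,q4}  [seen]
{q0,q1,q2,q4} --b--> {q0,q1,q2,q3,q4}  [seen]
Reachable DFA states: {q0}, {q1,q2,q4}, {q0,q1,q2}, {q0,q2,q4}, {q0,q1,q2,q3,q4}, {q0,q1,q2,q4}.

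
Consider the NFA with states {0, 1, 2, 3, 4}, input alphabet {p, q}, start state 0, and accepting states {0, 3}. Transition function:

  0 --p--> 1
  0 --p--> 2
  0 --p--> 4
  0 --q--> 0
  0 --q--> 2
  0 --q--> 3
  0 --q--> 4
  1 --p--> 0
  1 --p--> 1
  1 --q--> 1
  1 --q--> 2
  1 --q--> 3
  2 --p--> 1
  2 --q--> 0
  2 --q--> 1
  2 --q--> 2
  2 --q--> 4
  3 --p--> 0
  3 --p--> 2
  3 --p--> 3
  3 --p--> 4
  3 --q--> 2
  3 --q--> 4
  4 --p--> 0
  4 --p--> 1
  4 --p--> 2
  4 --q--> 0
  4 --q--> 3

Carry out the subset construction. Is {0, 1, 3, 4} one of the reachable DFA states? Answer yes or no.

Start state of the DFA: {0}.
{0} --p--> {1, 2, 4}  [new]
{0} --q--> {0, 2, 3, 4}  [new]
{1, 2, 4} --p--> {0, 1, 2}  [new]
{1, 2, 4} --q--> {0, 1, 2, 3, 4}  [new]
{0, 2, 3, 4} --p--> {0, 1, 2, 3, 4}  [seen]
{0, 2, 3, 4} --q--> {0, 1, 2, 3, 4}  [seen]
{0, 1, 2} --p--> {0, 1, 2, 4}  [new]
{0, 1, 2} --q--> {0, 1, 2, 3, 4}  [seen]
{0, 1, 2, 3, 4} --p--> {0, 1, 2, 3, 4}  [seen]
{0, 1, 2, 3, 4} --q--> {0, 1, 2, 3, 4}  [seen]
{0, 1, 2, 4} --p--> {0, 1, 2, 4}  [seen]
{0, 1, 2, 4} --q--> {0, 1, 2, 3, 4}  [seen]
Reachable DFA states: {0}, {1, 2, 4}, {0, 2, 3, 4}, {0, 1, 2}, {0, 1, 2, 3, 4}, {0, 1, 2, 4}.
{0, 1, 3, 4} is not among them.

no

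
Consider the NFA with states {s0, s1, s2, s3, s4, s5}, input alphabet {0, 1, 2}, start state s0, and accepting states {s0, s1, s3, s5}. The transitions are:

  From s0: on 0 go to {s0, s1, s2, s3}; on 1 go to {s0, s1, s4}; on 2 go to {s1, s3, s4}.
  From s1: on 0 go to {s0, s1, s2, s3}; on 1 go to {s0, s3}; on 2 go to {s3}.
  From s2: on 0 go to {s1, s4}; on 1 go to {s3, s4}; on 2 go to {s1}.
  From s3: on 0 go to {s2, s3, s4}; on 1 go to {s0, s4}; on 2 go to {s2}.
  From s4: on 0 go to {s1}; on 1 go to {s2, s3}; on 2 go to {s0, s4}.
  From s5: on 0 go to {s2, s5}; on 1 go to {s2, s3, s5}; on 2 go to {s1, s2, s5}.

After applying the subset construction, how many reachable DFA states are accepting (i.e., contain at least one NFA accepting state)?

8

Start state of the DFA: {s0}.
{s0} --0--> {s0, s1, s2, s3}  [new]
{s0} --1--> {s0, s1, s4}  [new]
{s0} --2--> {s1, s3, s4}  [new]
{s0, s1, s2, s3} --0--> {s0, s1, s2, s3, s4}  [new]
{s0, s1, s2, s3} --1--> {s0, s1, s3, s4}  [new]
{s0, s1, s2, s3} --2--> {s1, s2, s3, s4}  [new]
{s0, s1, s4} --0--> {s0, s1, s2, s3}  [seen]
{s0, s1, s4} --1--> {s0, s1, s2, s3, s4}  [seen]
{s0, s1, s4} --2--> {s0, s1, s3, s4}  [seen]
{s1, s3, s4} --0--> {s0, s1, s2, s3, s4}  [seen]
{s1, s3, s4} --1--> {s0, s2, s3, s4}  [new]
{s1, s3, s4} --2--> {s0, s2, s3, s4}  [seen]
{s0, s1, s2, s3, s4} --0--> {s0, s1, s2, s3, s4}  [seen]
{s0, s1, s2, s3, s4} --1--> {s0, s1, s2, s3, s4}  [seen]
{s0, s1, s2, s3, s4} --2--> {s0, s1, s2, s3, s4}  [seen]
{s0, s1, s3, s4} --0--> {s0, s1, s2, s3, s4}  [seen]
{s0, s1, s3, s4} --1--> {s0, s1, s2, s3, s4}  [seen]
{s0, s1, s3, s4} --2--> {s0, s1, s2, s3, s4}  [seen]
{s1, s2, s3, s4} --0--> {s0, s1, s2, s3, s4}  [seen]
{s1, s2, s3, s4} --1--> {s0, s2, s3, s4}  [seen]
{s1, s2, s3, s4} --2--> {s0, s1, s2, s3, s4}  [seen]
{s0, s2, s3, s4} --0--> {s0, s1, s2, s3, s4}  [seen]
{s0, s2, s3, s4} --1--> {s0, s1, s2, s3, s4}  [seen]
{s0, s2, s3, s4} --2--> {s0, s1, s2, s3, s4}  [seen]
Reachable DFA states: {s0}, {s0, s1, s2, s3}, {s0, s1, s4}, {s1, s3, s4}, {s0, s1, s2, s3, s4}, {s0, s1, s3, s4}, {s1, s2, s3, s4}, {s0, s2, s3, s4}.
Accepting DFA states (contain an NFA accepting state): {s0}, {s0, s1, s2, s3}, {s0, s1, s4}, {s1, s3, s4}, {s0, s1, s2, s3, s4}, {s0, s1, s3, s4}, {s1, s2, s3, s4}, {s0, s2, s3, s4}.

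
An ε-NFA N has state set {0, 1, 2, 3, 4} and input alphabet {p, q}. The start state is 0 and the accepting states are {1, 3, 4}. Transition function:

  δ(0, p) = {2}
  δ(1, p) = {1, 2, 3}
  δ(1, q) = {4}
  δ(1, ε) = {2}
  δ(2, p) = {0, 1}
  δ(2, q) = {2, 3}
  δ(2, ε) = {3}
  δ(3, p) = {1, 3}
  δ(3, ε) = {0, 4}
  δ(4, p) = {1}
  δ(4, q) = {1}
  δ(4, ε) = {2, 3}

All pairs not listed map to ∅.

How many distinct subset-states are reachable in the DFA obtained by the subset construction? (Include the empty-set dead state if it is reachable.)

4

Start state of the DFA: {0} (ε-closure of the NFA start).
{0} --p--> {0, 2, 3, 4}  [new]
{0} --q--> ∅  [new]
{0, 2, 3, 4} --p--> {0, 1, 2, 3, 4}  [new]
{0, 2, 3, 4} --q--> {0, 1, 2, 3, 4}  [seen]
∅ --p--> ∅  [seen]
∅ --q--> ∅  [seen]
{0, 1, 2, 3, 4} --p--> {0, 1, 2, 3, 4}  [seen]
{0, 1, 2, 3, 4} --q--> {0, 1, 2, 3, 4}  [seen]
Reachable DFA states: {0}, {0, 2, 3, 4}, ∅, {0, 1, 2, 3, 4}.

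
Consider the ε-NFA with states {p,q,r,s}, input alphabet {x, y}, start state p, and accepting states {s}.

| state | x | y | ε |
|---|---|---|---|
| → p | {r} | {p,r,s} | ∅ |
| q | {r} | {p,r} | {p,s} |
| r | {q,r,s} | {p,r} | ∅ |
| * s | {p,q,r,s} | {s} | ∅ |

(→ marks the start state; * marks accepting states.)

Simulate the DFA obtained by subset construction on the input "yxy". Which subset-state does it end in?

Start: {p}.
δ(p,y) = {p,r,s}.
Union: {p,r,s}.
After y: {p,r,s}.
δ(p,x) = {r}; δ(r,x) = {q,r,s}; δ(s,x) = {p,q,r,s}.
Union: {p,q,r,s}.
After x: {p,q,r,s}.
δ(p,y) = {p,r,s}; δ(q,y) = {p,r}; δ(r,y) = {p,r}; δ(s,y) = {s}.
Union: {p,r,s}.
After y: {p,r,s}.

{p,r,s}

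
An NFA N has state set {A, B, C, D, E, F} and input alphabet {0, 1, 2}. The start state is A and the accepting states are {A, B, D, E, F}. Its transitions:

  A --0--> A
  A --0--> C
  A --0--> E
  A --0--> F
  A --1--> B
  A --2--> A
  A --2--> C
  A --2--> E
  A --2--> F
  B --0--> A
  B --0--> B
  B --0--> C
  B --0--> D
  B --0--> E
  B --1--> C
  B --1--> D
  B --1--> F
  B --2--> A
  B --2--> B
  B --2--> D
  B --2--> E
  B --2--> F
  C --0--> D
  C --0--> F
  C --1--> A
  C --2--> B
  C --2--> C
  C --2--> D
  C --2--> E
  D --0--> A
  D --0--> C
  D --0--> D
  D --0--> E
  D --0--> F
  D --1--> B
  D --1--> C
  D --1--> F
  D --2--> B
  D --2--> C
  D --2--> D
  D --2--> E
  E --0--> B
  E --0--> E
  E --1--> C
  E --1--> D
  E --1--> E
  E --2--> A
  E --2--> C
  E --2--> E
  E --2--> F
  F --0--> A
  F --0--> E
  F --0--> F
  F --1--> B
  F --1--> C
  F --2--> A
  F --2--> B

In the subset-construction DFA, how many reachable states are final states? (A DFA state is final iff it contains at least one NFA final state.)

Start state of the DFA: {A}.
{A} --0--> {A, C, E, F}  [new]
{A} --1--> {B}  [new]
{A} --2--> {A, C, E, F}  [seen]
{A, C, E, F} --0--> {A, B, C, D, E, F}  [new]
{A, C, E, F} --1--> {A, B, C, D, E}  [new]
{A, C, E, F} --2--> {A, B, C, D, E, F}  [seen]
{B} --0--> {A, B, C, D, E}  [seen]
{B} --1--> {C, D, F}  [new]
{B} --2--> {A, B, D, E, F}  [new]
{A, B, C, D, E, F} --0--> {A, B, C, D, E, F}  [seen]
{A, B, C, D, E, F} --1--> {A, B, C, D, E, F}  [seen]
{A, B, C, D, E, F} --2--> {A, B, C, D, E, F}  [seen]
{A, B, C, D, E} --0--> {A, B, C, D, E, F}  [seen]
{A, B, C, D, E} --1--> {A, B, C, D, E, F}  [seen]
{A, B, C, D, E} --2--> {A, B, C, D, E, F}  [seen]
{C, D, F} --0--> {A, C, D, E, F}  [new]
{C, D, F} --1--> {A, B, C, F}  [new]
{C, D, F} --2--> {A, B, C, D, E}  [seen]
{A, B, D, E, F} --0--> {A, B, C, D, E, F}  [seen]
{A, B, D, E, F} --1--> {B, C, D, E, F}  [new]
{A, B, D, E, F} --2--> {A, B, C, D, E, F}  [seen]
{A, C, D, E, F} --0--> {A, B, C, D, E, F}  [seen]
{A, C, D, E, F} --1--> {A, B, C, D, E, F}  [seen]
{A, C, D, E, F} --2--> {A, B, C, D, E, F}  [seen]
{A, B, C, F} --0--> {A, B, C, D, E, F}  [seen]
{A, B, C, F} --1--> {A, B, C, D, F}  [new]
{A, B, C, F} --2--> {A, B, C, D, E, F}  [seen]
{B, C, D, E, F} --0--> {A, B, C, D, E, F}  [seen]
{B, C, D, E, F} --1--> {A, B, C, D, E, F}  [seen]
{B, C, D, E, F} --2--> {A, B, C, D, E, F}  [seen]
{A, B, C, D, F} --0--> {A, B, C, D, E, F}  [seen]
{A, B, C, D, F} --1--> {A, B, C, D, F}  [seen]
{A, B, C, D, F} --2--> {A, B, C, D, E, F}  [seen]
Reachable DFA states: {A}, {A, C, E, F}, {B}, {A, B, C, D, E, F}, {A, B, C, D, E}, {C, D, F}, {A, B, D, E, F}, {A, C, D, E, F}, {A, B, C, F}, {B, C, D, E, F}, {A, B, C, D, F}.
Accepting DFA states (contain an NFA accepting state): {A}, {A, C, E, F}, {B}, {A, B, C, D, E, F}, {A, B, C, D, E}, {C, D, F}, {A, B, D, E, F}, {A, C, D, E, F}, {A, B, C, F}, {B, C, D, E, F}, {A, B, C, D, F}.

11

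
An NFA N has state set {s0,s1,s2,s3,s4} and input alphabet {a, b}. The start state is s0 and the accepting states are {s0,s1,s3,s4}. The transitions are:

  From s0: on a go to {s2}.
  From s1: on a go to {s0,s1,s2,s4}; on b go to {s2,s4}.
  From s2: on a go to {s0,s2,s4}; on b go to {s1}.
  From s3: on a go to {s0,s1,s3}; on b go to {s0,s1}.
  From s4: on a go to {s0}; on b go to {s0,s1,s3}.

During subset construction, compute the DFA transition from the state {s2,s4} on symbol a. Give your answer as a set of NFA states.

{s0,s2,s4}

δ(s2,a) = {s0,s2,s4}; δ(s4,a) = {s0}.
Union: {s0,s2,s4}.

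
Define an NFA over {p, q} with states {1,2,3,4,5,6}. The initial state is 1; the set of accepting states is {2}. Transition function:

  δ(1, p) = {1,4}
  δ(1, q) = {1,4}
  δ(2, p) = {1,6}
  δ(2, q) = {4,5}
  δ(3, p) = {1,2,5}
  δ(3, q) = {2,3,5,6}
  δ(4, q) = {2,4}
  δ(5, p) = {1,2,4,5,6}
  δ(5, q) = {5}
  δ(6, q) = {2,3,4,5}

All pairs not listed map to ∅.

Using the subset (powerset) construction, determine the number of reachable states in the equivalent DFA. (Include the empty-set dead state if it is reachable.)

8

Start state of the DFA: {1}.
{1} --p--> {1,4}  [new]
{1} --q--> {1,4}  [seen]
{1,4} --p--> {1,4}  [seen]
{1,4} --q--> {1,2,4}  [new]
{1,2,4} --p--> {1,4,6}  [new]
{1,2,4} --q--> {1,2,4,5}  [new]
{1,4,6} --p--> {1,4}  [seen]
{1,4,6} --q--> {1,2,3,4,5}  [new]
{1,2,4,5} --p--> {1,2,4,5,6}  [new]
{1,2,4,5} --q--> {1,2,4,5}  [seen]
{1,2,3,4,5} --p--> {1,2,4,5,6}  [seen]
{1,2,3,4,5} --q--> {1,2,3,4,5,6}  [new]
{1,2,4,5,6} --p--> {1,2,4,5,6}  [seen]
{1,2,4,5,6} --q--> {1,2,3,4,5}  [seen]
{1,2,3,4,5,6} --p--> {1,2,4,5,6}  [seen]
{1,2,3,4,5,6} --q--> {1,2,3,4,5,6}  [seen]
Reachable DFA states: {1}, {1,4}, {1,2,4}, {1,4,6}, {1,2,4,5}, {1,2,3,4,5}, {1,2,4,5,6}, {1,2,3,4,5,6}.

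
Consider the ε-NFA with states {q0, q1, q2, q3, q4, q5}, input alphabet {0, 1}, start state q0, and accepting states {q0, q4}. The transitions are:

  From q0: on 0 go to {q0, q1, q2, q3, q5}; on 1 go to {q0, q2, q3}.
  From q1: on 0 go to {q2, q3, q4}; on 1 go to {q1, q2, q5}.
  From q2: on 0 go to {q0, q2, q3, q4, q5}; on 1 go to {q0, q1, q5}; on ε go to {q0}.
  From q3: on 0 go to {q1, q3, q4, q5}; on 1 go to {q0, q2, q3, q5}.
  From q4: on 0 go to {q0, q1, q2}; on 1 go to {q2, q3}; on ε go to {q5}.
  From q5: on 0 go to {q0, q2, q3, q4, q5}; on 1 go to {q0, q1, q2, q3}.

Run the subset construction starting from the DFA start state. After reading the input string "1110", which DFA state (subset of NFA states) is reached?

{q0, q1, q2, q3, q4, q5}

Start: {q0}.
δ(q0,1) = {q0, q2, q3}.
Union: {q0, q2, q3}.
After 1: {q0, q2, q3}.
δ(q0,1) = {q0, q2, q3}; δ(q2,1) = {q0, q1, q5}; δ(q3,1) = {q0, q2, q3, q5}.
Union: {q0, q1, q2, q3, q5}.
After 1: {q0, q1, q2, q3, q5}.
δ(q0,1) = {q0, q2, q3}; δ(q1,1) = {q1, q2, q5}; δ(q2,1) = {q0, q1, q5}; δ(q3,1) = {q0, q2, q3, q5}; δ(q5,1) = {q0, q1, q2, q3}.
Union: {q0, q1, q2, q3, q5}.
After 1: {q0, q1, q2, q3, q5}.
δ(q0,0) = {q0, q1, q2, q3, q5}; δ(q1,0) = {q2, q3, q4}; δ(q2,0) = {q0, q2, q3, q4, q5}; δ(q3,0) = {q1, q3, q4, q5}; δ(q5,0) = {q0, q2, q3, q4, q5}.
Union: {q0, q1, q2, q3, q4, q5}.
After 0: {q0, q1, q2, q3, q4, q5}.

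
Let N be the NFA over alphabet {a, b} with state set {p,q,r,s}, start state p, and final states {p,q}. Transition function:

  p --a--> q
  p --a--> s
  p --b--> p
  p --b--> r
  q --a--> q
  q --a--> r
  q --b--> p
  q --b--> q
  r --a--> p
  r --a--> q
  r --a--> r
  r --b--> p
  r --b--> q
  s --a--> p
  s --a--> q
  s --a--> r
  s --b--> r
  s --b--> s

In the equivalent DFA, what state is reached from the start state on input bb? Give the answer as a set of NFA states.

{p,q,r}

Start: {p}.
δ(p,b) = {p,r}.
Union: {p,r}.
After b: {p,r}.
δ(p,b) = {p,r}; δ(r,b) = {p,q}.
Union: {p,q,r}.
After b: {p,q,r}.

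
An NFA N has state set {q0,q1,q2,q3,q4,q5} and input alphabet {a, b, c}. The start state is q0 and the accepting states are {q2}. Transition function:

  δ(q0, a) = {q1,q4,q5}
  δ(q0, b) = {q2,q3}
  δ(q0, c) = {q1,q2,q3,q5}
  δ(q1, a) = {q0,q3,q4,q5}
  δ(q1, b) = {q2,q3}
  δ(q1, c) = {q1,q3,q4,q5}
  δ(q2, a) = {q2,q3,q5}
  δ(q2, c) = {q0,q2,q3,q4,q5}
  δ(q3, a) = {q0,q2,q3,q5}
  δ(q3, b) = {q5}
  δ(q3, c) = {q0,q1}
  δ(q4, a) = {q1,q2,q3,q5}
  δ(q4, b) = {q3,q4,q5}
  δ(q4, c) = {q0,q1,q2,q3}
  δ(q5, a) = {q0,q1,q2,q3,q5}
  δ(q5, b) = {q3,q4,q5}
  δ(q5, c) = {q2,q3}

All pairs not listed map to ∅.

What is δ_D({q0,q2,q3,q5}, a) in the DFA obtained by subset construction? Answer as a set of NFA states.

δ(q0,a) = {q1,q4,q5}; δ(q2,a) = {q2,q3,q5}; δ(q3,a) = {q0,q2,q3,q5}; δ(q5,a) = {q0,q1,q2,q3,q5}.
Union: {q0,q1,q2,q3,q4,q5}.

{q0,q1,q2,q3,q4,q5}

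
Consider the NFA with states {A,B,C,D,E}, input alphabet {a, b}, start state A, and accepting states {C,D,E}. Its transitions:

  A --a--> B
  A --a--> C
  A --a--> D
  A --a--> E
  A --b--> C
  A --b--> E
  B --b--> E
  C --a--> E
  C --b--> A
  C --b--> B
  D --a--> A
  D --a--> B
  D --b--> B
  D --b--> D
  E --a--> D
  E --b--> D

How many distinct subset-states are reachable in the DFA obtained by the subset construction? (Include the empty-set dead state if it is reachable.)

10

Start state of the DFA: {A}.
{A} --a--> {B,C,D,E}  [new]
{A} --b--> {C,E}  [new]
{B,C,D,E} --a--> {A,B,D,E}  [new]
{B,C,D,E} --b--> {A,B,D,E}  [seen]
{C,E} --a--> {D,E}  [new]
{C,E} --b--> {A,B,D}  [new]
{A,B,D,E} --a--> {A,B,C,D,E}  [new]
{A,B,D,E} --b--> {B,C,D,E}  [seen]
{D,E} --a--> {A,B,D}  [seen]
{D,E} --b--> {B,D}  [new]
{A,B,D} --a--> {A,B,C,D,E}  [seen]
{A,B,D} --b--> {B,C,D,E}  [seen]
{A,B,C,D,E} --a--> {A,B,C,D,E}  [seen]
{A,B,C,D,E} --b--> {A,B,C,D,E}  [seen]
{B,D} --a--> {A,B}  [new]
{B,D} --b--> {B,D,E}  [new]
{A,B} --a--> {B,C,D,E}  [seen]
{A,B} --b--> {C,E}  [seen]
{B,D,E} --a--> {A,B,D}  [seen]
{B,D,E} --b--> {B,D,E}  [seen]
Reachable DFA states: {A}, {B,C,D,E}, {C,E}, {A,B,D,E}, {D,E}, {A,B,D}, {A,B,C,D,E}, {B,D}, {A,B}, {B,D,E}.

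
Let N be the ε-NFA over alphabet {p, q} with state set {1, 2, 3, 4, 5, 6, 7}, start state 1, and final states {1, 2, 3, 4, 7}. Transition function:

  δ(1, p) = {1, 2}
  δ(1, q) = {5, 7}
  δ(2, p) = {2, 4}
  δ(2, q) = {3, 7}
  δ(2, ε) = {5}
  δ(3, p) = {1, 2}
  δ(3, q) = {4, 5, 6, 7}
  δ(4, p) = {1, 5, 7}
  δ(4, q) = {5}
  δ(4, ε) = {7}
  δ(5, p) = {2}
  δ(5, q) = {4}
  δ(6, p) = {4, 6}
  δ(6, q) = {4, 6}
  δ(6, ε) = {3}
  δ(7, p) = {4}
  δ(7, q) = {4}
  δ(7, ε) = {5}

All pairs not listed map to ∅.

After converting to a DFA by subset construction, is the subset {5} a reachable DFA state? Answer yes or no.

no

Start state of the DFA: {1} (ε-closure of the NFA start).
{1} --p--> {1, 2, 5}  [new]
{1} --q--> {5, 7}  [new]
{1, 2, 5} --p--> {1, 2, 4, 5, 7}  [new]
{1, 2, 5} --q--> {3, 4, 5, 7}  [new]
{5, 7} --p--> {2, 4, 5, 7}  [new]
{5, 7} --q--> {4, 5, 7}  [new]
{1, 2, 4, 5, 7} --p--> {1, 2, 4, 5, 7}  [seen]
{1, 2, 4, 5, 7} --q--> {3, 4, 5, 7}  [seen]
{3, 4, 5, 7} --p--> {1, 2, 4, 5, 7}  [seen]
{3, 4, 5, 7} --q--> {3, 4, 5, 6, 7}  [new]
{2, 4, 5, 7} --p--> {1, 2, 4, 5, 7}  [seen]
{2, 4, 5, 7} --q--> {3, 4, 5, 7}  [seen]
{4, 5, 7} --p--> {1, 2, 4, 5, 7}  [seen]
{4, 5, 7} --q--> {4, 5, 7}  [seen]
{3, 4, 5, 6, 7} --p--> {1, 2, 3, 4, 5, 6, 7}  [new]
{3, 4, 5, 6, 7} --q--> {3, 4, 5, 6, 7}  [seen]
{1, 2, 3, 4, 5, 6, 7} --p--> {1, 2, 3, 4, 5, 6, 7}  [seen]
{1, 2, 3, 4, 5, 6, 7} --q--> {3, 4, 5, 6, 7}  [seen]
Reachable DFA states: {1}, {1, 2, 5}, {5, 7}, {1, 2, 4, 5, 7}, {3, 4, 5, 7}, {2, 4, 5, 7}, {4, 5, 7}, {3, 4, 5, 6, 7}, {1, 2, 3, 4, 5, 6, 7}.
{5} is not among them.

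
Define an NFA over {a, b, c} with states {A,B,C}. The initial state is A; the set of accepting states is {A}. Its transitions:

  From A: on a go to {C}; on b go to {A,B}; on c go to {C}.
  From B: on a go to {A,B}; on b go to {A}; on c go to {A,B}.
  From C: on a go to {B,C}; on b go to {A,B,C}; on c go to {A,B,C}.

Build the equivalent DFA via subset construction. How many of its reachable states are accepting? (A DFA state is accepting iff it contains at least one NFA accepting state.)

3

Start state of the DFA: {A}.
{A} --a--> {C}  [new]
{A} --b--> {A,B}  [new]
{A} --c--> {C}  [seen]
{C} --a--> {B,C}  [new]
{C} --b--> {A,B,C}  [new]
{C} --c--> {A,B,C}  [seen]
{A,B} --a--> {A,B,C}  [seen]
{A,B} --b--> {A,B}  [seen]
{A,B} --c--> {A,B,C}  [seen]
{B,C} --a--> {A,B,C}  [seen]
{B,C} --b--> {A,B,C}  [seen]
{B,C} --c--> {A,B,C}  [seen]
{A,B,C} --a--> {A,B,C}  [seen]
{A,B,C} --b--> {A,B,C}  [seen]
{A,B,C} --c--> {A,B,C}  [seen]
Reachable DFA states: {A}, {C}, {A,B}, {B,C}, {A,B,C}.
Accepting DFA states (contain an NFA accepting state): {A}, {A,B}, {A,B,C}.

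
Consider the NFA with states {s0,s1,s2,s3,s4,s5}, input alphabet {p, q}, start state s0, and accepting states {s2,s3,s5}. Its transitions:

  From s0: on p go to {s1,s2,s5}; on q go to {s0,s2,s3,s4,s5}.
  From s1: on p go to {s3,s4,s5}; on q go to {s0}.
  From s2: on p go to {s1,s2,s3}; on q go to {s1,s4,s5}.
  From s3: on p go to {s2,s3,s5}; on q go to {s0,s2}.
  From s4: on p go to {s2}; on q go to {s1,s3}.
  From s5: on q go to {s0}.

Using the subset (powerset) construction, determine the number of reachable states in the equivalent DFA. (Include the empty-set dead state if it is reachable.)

Start state of the DFA: {s0}.
{s0} --p--> {s1,s2,s5}  [new]
{s0} --q--> {s0,s2,s3,s4,s5}  [new]
{s1,s2,s5} --p--> {s1,s2,s3,s4,s5}  [new]
{s1,s2,s5} --q--> {s0,s1,s4,s5}  [new]
{s0,s2,s3,s4,s5} --p--> {s1,s2,s3,s5}  [new]
{s0,s2,s3,s4,s5} --q--> {s0,s1,s2,s3,s4,s5}  [new]
{s1,s2,s3,s4,s5} --p--> {s1,s2,s3,s4,s5}  [seen]
{s1,s2,s3,s4,s5} --q--> {s0,s1,s2,s3,s4,s5}  [seen]
{s0,s1,s4,s5} --p--> {s1,s2,s3,s4,s5}  [seen]
{s0,s1,s4,s5} --q--> {s0,s1,s2,s3,s4,s5}  [seen]
{s1,s2,s3,s5} --p--> {s1,s2,s3,s4,s5}  [seen]
{s1,s2,s3,s5} --q--> {s0,s1,s2,s4,s5}  [new]
{s0,s1,s2,s3,s4,s5} --p--> {s1,s2,s3,s4,s5}  [seen]
{s0,s1,s2,s3,s4,s5} --q--> {s0,s1,s2,s3,s4,s5}  [seen]
{s0,s1,s2,s4,s5} --p--> {s1,s2,s3,s4,s5}  [seen]
{s0,s1,s2,s4,s5} --q--> {s0,s1,s2,s3,s4,s5}  [seen]
Reachable DFA states: {s0}, {s1,s2,s5}, {s0,s2,s3,s4,s5}, {s1,s2,s3,s4,s5}, {s0,s1,s4,s5}, {s1,s2,s3,s5}, {s0,s1,s2,s3,s4,s5}, {s0,s1,s2,s4,s5}.

8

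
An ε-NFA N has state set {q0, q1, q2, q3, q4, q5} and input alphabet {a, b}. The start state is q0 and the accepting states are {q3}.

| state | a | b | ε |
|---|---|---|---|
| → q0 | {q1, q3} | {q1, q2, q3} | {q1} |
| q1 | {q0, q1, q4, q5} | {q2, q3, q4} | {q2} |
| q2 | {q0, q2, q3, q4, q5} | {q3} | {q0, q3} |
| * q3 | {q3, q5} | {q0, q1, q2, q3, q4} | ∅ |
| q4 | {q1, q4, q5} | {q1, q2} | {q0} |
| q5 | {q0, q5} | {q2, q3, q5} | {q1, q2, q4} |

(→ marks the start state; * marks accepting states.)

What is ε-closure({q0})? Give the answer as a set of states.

{q0, q1, q2, q3}

Begin with {q0}.
q0 →ε {q1}; add q1.
q1 →ε {q2}; add q2.
q2 →ε {q0, q3}; add q3.
ε-closure = {q0, q1, q2, q3}.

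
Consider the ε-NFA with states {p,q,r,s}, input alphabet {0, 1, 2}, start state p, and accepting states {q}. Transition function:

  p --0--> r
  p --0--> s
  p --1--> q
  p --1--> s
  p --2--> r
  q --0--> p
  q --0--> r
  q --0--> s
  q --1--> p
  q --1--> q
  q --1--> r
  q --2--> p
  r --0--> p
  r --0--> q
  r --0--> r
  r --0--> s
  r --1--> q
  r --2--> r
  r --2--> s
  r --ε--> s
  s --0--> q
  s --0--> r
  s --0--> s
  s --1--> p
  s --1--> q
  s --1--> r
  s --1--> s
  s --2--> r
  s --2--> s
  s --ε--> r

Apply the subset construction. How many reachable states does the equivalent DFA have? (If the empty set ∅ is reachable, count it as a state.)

5

Start state of the DFA: {p} (ε-closure of the NFA start).
{p} --0--> {r,s}  [new]
{p} --1--> {q,r,s}  [new]
{p} --2--> {r,s}  [seen]
{r,s} --0--> {p,q,r,s}  [new]
{r,s} --1--> {p,q,r,s}  [seen]
{r,s} --2--> {r,s}  [seen]
{q,r,s} --0--> {p,q,r,s}  [seen]
{q,r,s} --1--> {p,q,r,s}  [seen]
{q,r,s} --2--> {p,r,s}  [new]
{p,q,r,s} --0--> {p,q,r,s}  [seen]
{p,q,r,s} --1--> {p,q,r,s}  [seen]
{p,q,r,s} --2--> {p,r,s}  [seen]
{p,r,s} --0--> {p,q,r,s}  [seen]
{p,r,s} --1--> {p,q,r,s}  [seen]
{p,r,s} --2--> {r,s}  [seen]
Reachable DFA states: {p}, {r,s}, {q,r,s}, {p,q,r,s}, {p,r,s}.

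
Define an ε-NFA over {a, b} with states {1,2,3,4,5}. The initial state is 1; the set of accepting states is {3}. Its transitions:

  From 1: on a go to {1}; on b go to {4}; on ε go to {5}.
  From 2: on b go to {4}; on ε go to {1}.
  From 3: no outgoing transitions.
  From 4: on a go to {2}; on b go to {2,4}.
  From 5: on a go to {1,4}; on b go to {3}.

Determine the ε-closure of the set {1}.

Begin with {1}.
1 →ε {5}; add 5.
ε-closure = {1,5}.

{1,5}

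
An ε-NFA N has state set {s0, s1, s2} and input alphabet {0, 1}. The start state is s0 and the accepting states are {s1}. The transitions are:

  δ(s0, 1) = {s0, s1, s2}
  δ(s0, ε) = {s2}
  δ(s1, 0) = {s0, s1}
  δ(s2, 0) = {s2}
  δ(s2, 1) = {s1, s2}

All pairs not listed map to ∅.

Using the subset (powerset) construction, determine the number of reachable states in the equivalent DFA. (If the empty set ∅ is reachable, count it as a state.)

Start state of the DFA: {s0, s2} (ε-closure of the NFA start).
{s0, s2} --0--> {s2}  [new]
{s0, s2} --1--> {s0, s1, s2}  [new]
{s2} --0--> {s2}  [seen]
{s2} --1--> {s1, s2}  [new]
{s0, s1, s2} --0--> {s0, s1, s2}  [seen]
{s0, s1, s2} --1--> {s0, s1, s2}  [seen]
{s1, s2} --0--> {s0, s1, s2}  [seen]
{s1, s2} --1--> {s1, s2}  [seen]
Reachable DFA states: {s0, s2}, {s2}, {s0, s1, s2}, {s1, s2}.

4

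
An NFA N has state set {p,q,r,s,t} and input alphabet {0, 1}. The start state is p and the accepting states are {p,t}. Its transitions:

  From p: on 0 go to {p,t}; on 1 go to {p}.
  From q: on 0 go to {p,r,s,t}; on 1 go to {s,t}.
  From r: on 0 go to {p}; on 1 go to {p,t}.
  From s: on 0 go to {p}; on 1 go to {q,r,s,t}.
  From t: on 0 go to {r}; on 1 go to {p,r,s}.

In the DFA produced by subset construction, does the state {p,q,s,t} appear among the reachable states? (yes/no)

Start state of the DFA: {p}.
{p} --0--> {p,t}  [new]
{p} --1--> {p}  [seen]
{p,t} --0--> {p,r,t}  [new]
{p,t} --1--> {p,r,s}  [new]
{p,r,t} --0--> {p,r,t}  [seen]
{p,r,t} --1--> {p,r,s,t}  [new]
{p,r,s} --0--> {p,t}  [seen]
{p,r,s} --1--> {p,q,r,s,t}  [new]
{p,r,s,t} --0--> {p,r,t}  [seen]
{p,r,s,t} --1--> {p,q,r,s,t}  [seen]
{p,q,r,s,t} --0--> {p,r,s,t}  [seen]
{p,q,r,s,t} --1--> {p,q,r,s,t}  [seen]
Reachable DFA states: {p}, {p,t}, {p,r,t}, {p,r,s}, {p,r,s,t}, {p,q,r,s,t}.
{p,q,s,t} is not among them.

no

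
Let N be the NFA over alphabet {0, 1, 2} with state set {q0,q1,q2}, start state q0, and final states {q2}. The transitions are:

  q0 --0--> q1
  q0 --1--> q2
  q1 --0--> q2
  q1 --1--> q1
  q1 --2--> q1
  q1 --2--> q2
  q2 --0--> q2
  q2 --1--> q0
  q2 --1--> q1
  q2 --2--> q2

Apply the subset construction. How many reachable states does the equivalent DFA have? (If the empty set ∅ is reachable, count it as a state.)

Start state of the DFA: {q0}.
{q0} --0--> {q1}  [new]
{q0} --1--> {q2}  [new]
{q0} --2--> ∅  [new]
{q1} --0--> {q2}  [seen]
{q1} --1--> {q1}  [seen]
{q1} --2--> {q1,q2}  [new]
{q2} --0--> {q2}  [seen]
{q2} --1--> {q0,q1}  [new]
{q2} --2--> {q2}  [seen]
∅ --0--> ∅  [seen]
∅ --1--> ∅  [seen]
∅ --2--> ∅  [seen]
{q1,q2} --0--> {q2}  [seen]
{q1,q2} --1--> {q0,q1}  [seen]
{q1,q2} --2--> {q1,q2}  [seen]
{q0,q1} --0--> {q1,q2}  [seen]
{q0,q1} --1--> {q1,q2}  [seen]
{q0,q1} --2--> {q1,q2}  [seen]
Reachable DFA states: {q0}, {q1}, {q2}, ∅, {q1,q2}, {q0,q1}.

6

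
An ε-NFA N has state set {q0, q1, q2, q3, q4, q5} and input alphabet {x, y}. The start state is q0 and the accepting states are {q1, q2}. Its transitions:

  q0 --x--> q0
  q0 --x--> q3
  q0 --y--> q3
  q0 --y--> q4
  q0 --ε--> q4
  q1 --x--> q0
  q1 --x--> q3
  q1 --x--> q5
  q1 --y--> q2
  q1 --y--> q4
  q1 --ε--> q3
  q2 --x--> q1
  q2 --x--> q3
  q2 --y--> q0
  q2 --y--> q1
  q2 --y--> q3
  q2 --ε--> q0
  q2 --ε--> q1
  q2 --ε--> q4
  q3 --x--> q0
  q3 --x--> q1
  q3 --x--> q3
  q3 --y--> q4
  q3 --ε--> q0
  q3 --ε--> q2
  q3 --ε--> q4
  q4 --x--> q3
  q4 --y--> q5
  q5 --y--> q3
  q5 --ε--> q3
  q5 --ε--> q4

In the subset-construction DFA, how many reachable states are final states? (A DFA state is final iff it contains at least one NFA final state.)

Start state of the DFA: {q0, q4} (ε-closure of the NFA start).
{q0, q4} --x--> {q0, q1, q2, q3, q4}  [new]
{q0, q4} --y--> {q0, q1, q2, q3, q4, q5}  [new]
{q0, q1, q2, q3, q4} --x--> {q0, q1, q2, q3, q4, q5}  [seen]
{q0, q1, q2, q3, q4} --y--> {q0, q1, q2, q3, q4, q5}  [seen]
{q0, q1, q2, q3, q4, q5} --x--> {q0, q1, q2, q3, q4, q5}  [seen]
{q0, q1, q2, q3, q4, q5} --y--> {q0, q1, q2, q3, q4, q5}  [seen]
Reachable DFA states: {q0, q4}, {q0, q1, q2, q3, q4}, {q0, q1, q2, q3, q4, q5}.
Accepting DFA states (contain an NFA accepting state): {q0, q1, q2, q3, q4}, {q0, q1, q2, q3, q4, q5}.

2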